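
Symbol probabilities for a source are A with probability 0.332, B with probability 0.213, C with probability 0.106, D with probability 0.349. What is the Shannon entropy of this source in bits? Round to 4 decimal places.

H = −Σ pᵢ log₂ pᵢ.
−0.332·log₂(0.332) = 0.5281
−0.213·log₂(0.213) = 0.4752
−0.106·log₂(0.106) = 0.3432
−0.349·log₂(0.349) = 0.5300
Sum ≈ 1.8766 → 1.8766 bits.

1.8766 bits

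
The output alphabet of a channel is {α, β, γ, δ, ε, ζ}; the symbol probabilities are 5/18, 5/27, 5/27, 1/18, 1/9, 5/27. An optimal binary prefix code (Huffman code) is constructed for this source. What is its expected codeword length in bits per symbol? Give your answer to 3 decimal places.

Repeatedly combine the two least-probable nodes; the expected code length is the sum of the merged weights.
merge 1/18 + 1/9 → 1/6
merge 1/6 + 5/27 → 19/54
merge 5/27 + 5/27 → 10/27
merge 5/18 + 19/54 → 17/27
merge 10/27 + 17/27 → 1
L = 1/6 + 19/54 + 10/27 + 17/27 + 1 = 68/27 ≈ 2.519 bits/symbol.

2.519 bits/symbol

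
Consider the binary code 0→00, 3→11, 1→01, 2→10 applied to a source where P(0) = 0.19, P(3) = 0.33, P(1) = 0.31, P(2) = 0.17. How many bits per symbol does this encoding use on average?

2 bits/symbol

L̄ = Σ pᵢ·ℓᵢ = 0.19·2 + 0.33·2 + 0.31·2 + 0.17·2 = 2 bits/symbol.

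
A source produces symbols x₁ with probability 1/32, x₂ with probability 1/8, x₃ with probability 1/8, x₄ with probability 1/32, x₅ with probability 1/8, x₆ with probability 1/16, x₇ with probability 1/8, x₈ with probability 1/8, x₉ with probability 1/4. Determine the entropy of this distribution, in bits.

Each probability is a power of 1/2, so log₂(1/p) is an integer.
H = Σ p·log₂(1/p) = 1/32·5 + 1/8·3 + 1/8·3 + 1/32·5 + 1/8·3 + 1/16·4 + 1/8·3 + 1/8·3 + 1/4·2 = 2.9375 bits.

2.9375 bits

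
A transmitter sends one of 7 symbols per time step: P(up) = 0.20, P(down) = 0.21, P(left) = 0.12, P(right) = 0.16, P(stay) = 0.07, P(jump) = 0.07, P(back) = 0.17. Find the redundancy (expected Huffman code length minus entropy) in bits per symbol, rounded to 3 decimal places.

Entropy H = −Σ p log₂ p ≈ 2.6990 bits.
Huffman merges: 7/100+7/100→7/50; 3/25+7/50→13/50; 4/25+17/100→33/100; 1/5+21/100→41/100; 13/50+33/100→59/100; 41/100+59/100→1. L = 273/100 ≈ 2.7300.
L − H = 2.7300 − 2.6990 = 0.031 bits.

0.031 bits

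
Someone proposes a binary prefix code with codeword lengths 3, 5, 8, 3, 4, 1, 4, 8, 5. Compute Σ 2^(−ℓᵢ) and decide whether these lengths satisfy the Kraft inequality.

0.9453125; yes

With common denominator 2^8 = 256: Σ 2^(−ℓᵢ) = 32/256 + 8/256 + 1/256 + 32/256 + 16/256 + 128/256 + 16/256 + 1/256 + 8/256 = 242/256 = 0.9453125.
Kraft's inequality requires Σ ≤ 1; here Σ = 0.9453125 ≤ 1, so such a prefix code exists.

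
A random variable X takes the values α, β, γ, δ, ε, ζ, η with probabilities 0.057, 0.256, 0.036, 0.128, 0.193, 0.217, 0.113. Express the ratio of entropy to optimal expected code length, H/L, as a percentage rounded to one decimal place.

Entropy H = −Σ p log₂ p ≈ 2.5829 bits.
Huffman merges: 9/250+57/1000→93/1000; 93/1000+113/1000→103/500; 16/125+193/1000→321/1000; 103/500+217/1000→423/1000; 32/125+321/1000→577/1000; 423/1000+577/1000→1. L = 131/50 ≈ 2.6200.
Efficiency = H/L = 2.5829/2.6200 = 98.6%.

98.6%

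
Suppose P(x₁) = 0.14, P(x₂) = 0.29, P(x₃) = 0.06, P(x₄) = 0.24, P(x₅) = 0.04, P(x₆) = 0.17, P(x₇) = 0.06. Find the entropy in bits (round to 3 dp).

2.517 bits

H = −Σ pᵢ log₂ pᵢ.
−0.14·log₂(0.14) = 0.3971
−0.29·log₂(0.29) = 0.5179
−0.06·log₂(0.06) = 0.2435
−0.24·log₂(0.24) = 0.4941
−0.04·log₂(0.04) = 0.1858
−0.17·log₂(0.17) = 0.4346
−0.06·log₂(0.06) = 0.2435
Sum ≈ 2.5166 → 2.517 bits.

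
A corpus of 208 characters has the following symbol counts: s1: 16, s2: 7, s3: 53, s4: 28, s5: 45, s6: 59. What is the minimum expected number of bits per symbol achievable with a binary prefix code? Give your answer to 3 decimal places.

2.356 bits/symbol

Probabilities are the counts divided by 208.
Repeatedly combine the two least-probable nodes; the expected code length is the sum of the merged weights.
merge 7/208 + 1/13 → 23/208
merge 23/208 + 7/52 → 51/208
merge 45/208 + 51/208 → 6/13
merge 53/208 + 59/208 → 7/13
merge 6/13 + 7/13 → 1
L = 23/208 + 51/208 + 6/13 + 7/13 + 1 = 245/104 ≈ 2.356 bits/symbol.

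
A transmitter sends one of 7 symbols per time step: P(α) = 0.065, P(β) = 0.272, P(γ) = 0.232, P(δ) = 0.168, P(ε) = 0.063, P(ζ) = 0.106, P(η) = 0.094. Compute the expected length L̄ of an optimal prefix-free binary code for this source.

Repeatedly combine the two least-probable nodes; the expected code length is the sum of the merged weights.
merge 63/1000 + 13/200 → 16/125
merge 47/500 + 53/500 → 1/5
merge 16/125 + 21/125 → 37/125
merge 1/5 + 29/125 → 54/125
merge 34/125 + 37/125 → 71/125
merge 54/125 + 71/125 → 1
L = 16/125 + 1/5 + 37/125 + 54/125 + 71/125 + 1 = 328/125 = 2.624 bits/symbol.

2.624 bits/symbol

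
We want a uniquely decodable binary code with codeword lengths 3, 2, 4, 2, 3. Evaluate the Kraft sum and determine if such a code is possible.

With common denominator 2^4 = 16: Σ 2^(−ℓᵢ) = 2/16 + 4/16 + 1/16 + 4/16 + 2/16 = 13/16 = 0.8125.
Kraft's inequality requires Σ ≤ 1; here Σ = 0.8125 ≤ 1, so such a prefix code exists.

0.8125; yes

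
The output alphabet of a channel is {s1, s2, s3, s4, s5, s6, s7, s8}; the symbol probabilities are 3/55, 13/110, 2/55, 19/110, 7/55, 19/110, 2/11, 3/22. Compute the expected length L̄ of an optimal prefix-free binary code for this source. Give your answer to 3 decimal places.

Repeatedly combine the two least-probable nodes; the expected code length is the sum of the merged weights.
merge 2/55 + 3/55 → 1/11
merge 1/11 + 13/110 → 23/110
merge 7/55 + 3/22 → 29/110
merge 19/110 + 19/110 → 19/55
merge 2/11 + 23/110 → 43/110
merge 29/110 + 19/55 → 67/110
merge 43/110 + 67/110 → 1
L = 1/11 + 23/110 + 29/110 + 19/55 + 43/110 + 67/110 + 1 = 32/11 ≈ 2.909 bits/symbol.

2.909 bits/symbol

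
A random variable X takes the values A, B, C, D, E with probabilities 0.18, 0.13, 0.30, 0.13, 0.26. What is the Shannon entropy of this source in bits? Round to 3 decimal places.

2.237 bits

H = −Σ pᵢ log₂ pᵢ.
−0.18·log₂(0.18) = 0.4453
−0.13·log₂(0.13) = 0.3826
−0.30·log₂(0.30) = 0.5211
−0.13·log₂(0.13) = 0.3826
−0.26·log₂(0.26) = 0.5053
Sum ≈ 2.2370 → 2.237 bits.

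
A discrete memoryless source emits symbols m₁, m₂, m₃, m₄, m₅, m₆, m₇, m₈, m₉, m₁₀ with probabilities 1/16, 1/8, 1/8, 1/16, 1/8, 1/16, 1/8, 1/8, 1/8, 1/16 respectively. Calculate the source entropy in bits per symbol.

Each probability is a power of 1/2, so log₂(1/p) is an integer.
H = Σ p·log₂(1/p) = 1/16·4 + 1/8·3 + 1/8·3 + 1/16·4 + 1/8·3 + 1/16·4 + 1/8·3 + 1/8·3 + 1/8·3 + 1/16·4 = 3.25 bits.

3.25 bits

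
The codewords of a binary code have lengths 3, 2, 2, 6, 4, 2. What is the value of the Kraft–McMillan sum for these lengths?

0.953125

With common denominator 2^6 = 64: Σ 2^(−ℓᵢ) = 8/64 + 16/64 + 16/64 + 1/64 + 4/64 + 16/64 = 61/64 = 0.953125.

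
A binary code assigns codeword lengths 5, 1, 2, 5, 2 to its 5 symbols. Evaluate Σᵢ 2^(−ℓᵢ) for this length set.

1.0625

With common denominator 2^5 = 32: Σ 2^(−ℓᵢ) = 1/32 + 16/32 + 8/32 + 1/32 + 8/32 = 34/32 = 1.0625.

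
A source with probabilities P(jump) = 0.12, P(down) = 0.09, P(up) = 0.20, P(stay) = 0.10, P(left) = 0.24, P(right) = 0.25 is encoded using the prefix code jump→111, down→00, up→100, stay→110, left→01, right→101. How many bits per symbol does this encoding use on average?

L̄ = Σ pᵢ·ℓᵢ = 0.12·3 + 0.09·2 + 0.20·3 + 0.10·3 + 0.24·2 + 0.25·3 = 2.67 bits/symbol.

2.67 bits/symbol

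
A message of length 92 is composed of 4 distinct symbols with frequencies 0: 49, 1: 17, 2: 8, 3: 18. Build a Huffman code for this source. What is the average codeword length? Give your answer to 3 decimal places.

1.739 bits/symbol

Probabilities are the counts divided by 92.
Repeatedly combine the two least-probable nodes; the expected code length is the sum of the merged weights.
merge 2/23 + 17/92 → 25/92
merge 9/46 + 25/92 → 43/92
merge 43/92 + 49/92 → 1
L = 25/92 + 43/92 + 1 = 40/23 ≈ 1.739 bits/symbol.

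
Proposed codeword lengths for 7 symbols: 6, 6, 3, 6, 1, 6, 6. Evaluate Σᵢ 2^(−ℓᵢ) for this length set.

With common denominator 2^6 = 64: Σ 2^(−ℓᵢ) = 1/64 + 1/64 + 8/64 + 1/64 + 32/64 + 1/64 + 1/64 = 45/64 = 0.703125.

0.703125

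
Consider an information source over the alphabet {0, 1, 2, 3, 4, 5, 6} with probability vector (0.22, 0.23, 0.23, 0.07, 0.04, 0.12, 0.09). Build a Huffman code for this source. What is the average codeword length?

Repeatedly combine the two least-probable nodes; the expected code length is the sum of the merged weights.
merge 1/25 + 7/100 → 11/100
merge 9/100 + 11/100 → 1/5
merge 3/25 + 1/5 → 8/25
merge 11/50 + 23/100 → 9/20
merge 23/100 + 8/25 → 11/20
merge 9/20 + 11/20 → 1
L = 11/100 + 1/5 + 8/25 + 9/20 + 11/20 + 1 = 263/100 = 2.63 bits/symbol.

2.63 bits/symbol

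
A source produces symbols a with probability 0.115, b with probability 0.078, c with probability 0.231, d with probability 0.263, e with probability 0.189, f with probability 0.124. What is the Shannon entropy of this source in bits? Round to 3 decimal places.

H = −Σ pᵢ log₂ pᵢ.
−0.115·log₂(0.115) = 0.3588
−0.078·log₂(0.078) = 0.2871
−0.231·log₂(0.231) = 0.4883
−0.263·log₂(0.263) = 0.5068
−0.189·log₂(0.189) = 0.4543
−0.124·log₂(0.124) = 0.3734
Sum ≈ 2.4687 → 2.469 bits.

2.469 bits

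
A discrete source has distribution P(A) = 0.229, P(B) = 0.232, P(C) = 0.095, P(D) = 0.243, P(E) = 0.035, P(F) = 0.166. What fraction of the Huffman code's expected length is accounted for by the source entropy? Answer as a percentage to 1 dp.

98.7%

Entropy H = −Σ p log₂ p ≈ 2.3939 bits.
Huffman merges: 7/200+19/200→13/100; 13/100+83/500→37/125; 229/1000+29/125→461/1000; 243/1000+37/125→539/1000; 461/1000+539/1000→1. L = 1213/500 ≈ 2.4260.
Efficiency = H/L = 2.3939/2.4260 = 98.7%.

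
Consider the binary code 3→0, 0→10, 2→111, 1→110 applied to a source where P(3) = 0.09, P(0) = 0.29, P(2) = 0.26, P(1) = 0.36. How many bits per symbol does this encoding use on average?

2.53 bits/symbol

L̄ = Σ pᵢ·ℓᵢ = 0.09·1 + 0.29·2 + 0.26·3 + 0.36·3 = 2.53 bits/symbol.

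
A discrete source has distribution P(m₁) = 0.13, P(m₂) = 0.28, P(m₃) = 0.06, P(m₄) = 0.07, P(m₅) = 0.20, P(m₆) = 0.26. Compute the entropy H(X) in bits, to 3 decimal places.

2.379 bits

H = −Σ pᵢ log₂ pᵢ.
−0.13·log₂(0.13) = 0.3826
−0.28·log₂(0.28) = 0.5142
−0.06·log₂(0.06) = 0.2435
−0.07·log₂(0.07) = 0.2686
−0.20·log₂(0.20) = 0.4644
−0.26·log₂(0.26) = 0.5053
Sum ≈ 2.3786 → 2.379 bits.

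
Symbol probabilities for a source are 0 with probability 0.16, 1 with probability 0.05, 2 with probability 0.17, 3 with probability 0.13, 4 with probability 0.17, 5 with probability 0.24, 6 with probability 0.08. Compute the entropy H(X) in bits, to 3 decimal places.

2.677 bits

H = −Σ pᵢ log₂ pᵢ.
−0.16·log₂(0.16) = 0.4230
−0.05·log₂(0.05) = 0.2161
−0.17·log₂(0.17) = 0.4346
−0.13·log₂(0.13) = 0.3826
−0.17·log₂(0.17) = 0.4346
−0.24·log₂(0.24) = 0.4941
−0.08·log₂(0.08) = 0.2915
Sum ≈ 2.6766 → 2.677 bits.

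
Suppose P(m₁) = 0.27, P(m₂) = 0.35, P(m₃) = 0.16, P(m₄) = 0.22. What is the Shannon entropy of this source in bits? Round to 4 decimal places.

1.9437 bits

H = −Σ pᵢ log₂ pᵢ.
−0.27·log₂(0.27) = 0.5100
−0.35·log₂(0.35) = 0.5301
−0.16·log₂(0.16) = 0.4230
−0.22·log₂(0.22) = 0.4806
Sum ≈ 1.9437 → 1.9437 bits.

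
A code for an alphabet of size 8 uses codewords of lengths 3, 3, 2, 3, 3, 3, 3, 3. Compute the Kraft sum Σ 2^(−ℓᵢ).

With common denominator 2^3 = 8: Σ 2^(−ℓᵢ) = 1/8 + 1/8 + 2/8 + 1/8 + 1/8 + 1/8 + 1/8 + 1/8 = 9/8 = 1.125.

1.125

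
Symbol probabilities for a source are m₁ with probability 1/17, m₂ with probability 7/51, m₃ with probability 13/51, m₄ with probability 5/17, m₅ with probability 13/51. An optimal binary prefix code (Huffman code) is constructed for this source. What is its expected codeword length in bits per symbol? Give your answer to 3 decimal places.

2.196 bits/symbol

Repeatedly combine the two least-probable nodes; the expected code length is the sum of the merged weights.
merge 1/17 + 7/51 → 10/51
merge 10/51 + 13/51 → 23/51
merge 13/51 + 5/17 → 28/51
merge 23/51 + 28/51 → 1
L = 10/51 + 23/51 + 28/51 + 1 = 112/51 ≈ 2.196 bits/symbol.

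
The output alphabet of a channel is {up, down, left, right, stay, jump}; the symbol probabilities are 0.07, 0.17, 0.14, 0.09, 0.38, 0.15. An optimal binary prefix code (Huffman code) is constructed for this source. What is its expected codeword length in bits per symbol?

Repeatedly combine the two least-probable nodes; the expected code length is the sum of the merged weights.
merge 7/100 + 9/100 → 4/25
merge 7/50 + 3/20 → 29/100
merge 4/25 + 17/100 → 33/100
merge 29/100 + 33/100 → 31/50
merge 19/50 + 31/50 → 1
L = 4/25 + 29/100 + 33/100 + 31/50 + 1 = 12/5 = 2.4 bits/symbol.

2.4 bits/symbol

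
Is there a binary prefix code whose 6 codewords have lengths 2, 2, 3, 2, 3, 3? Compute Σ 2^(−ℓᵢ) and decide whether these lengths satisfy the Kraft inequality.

With common denominator 2^3 = 8: Σ 2^(−ℓᵢ) = 2/8 + 2/8 + 1/8 + 2/8 + 1/8 + 1/8 = 9/8 = 1.125.
Kraft's inequality requires Σ ≤ 1; here Σ = 1.125 > 1, so no such prefix code exists.

1.125; no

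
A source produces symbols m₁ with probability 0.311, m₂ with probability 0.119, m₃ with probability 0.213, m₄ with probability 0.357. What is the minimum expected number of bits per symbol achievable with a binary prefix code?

1.975 bits/symbol

Repeatedly combine the two least-probable nodes; the expected code length is the sum of the merged weights.
merge 119/1000 + 213/1000 → 83/250
merge 311/1000 + 83/250 → 643/1000
merge 357/1000 + 643/1000 → 1
L = 83/250 + 643/1000 + 1 = 79/40 = 1.975 bits/symbol.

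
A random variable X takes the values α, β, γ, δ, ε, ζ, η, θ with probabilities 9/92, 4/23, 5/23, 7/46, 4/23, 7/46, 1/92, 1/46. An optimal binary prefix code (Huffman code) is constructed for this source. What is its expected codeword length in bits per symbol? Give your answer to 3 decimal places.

2.772 bits/symbol

Repeatedly combine the two least-probable nodes; the expected code length is the sum of the merged weights.
merge 1/92 + 1/46 → 3/92
merge 3/92 + 9/92 → 3/23
merge 3/23 + 7/46 → 13/46
merge 7/46 + 4/23 → 15/46
merge 4/23 + 5/23 → 9/23
merge 13/46 + 15/46 → 14/23
merge 9/23 + 14/23 → 1
L = 3/92 + 3/23 + 13/46 + 15/46 + 9/23 + 14/23 + 1 = 255/92 ≈ 2.772 bits/symbol.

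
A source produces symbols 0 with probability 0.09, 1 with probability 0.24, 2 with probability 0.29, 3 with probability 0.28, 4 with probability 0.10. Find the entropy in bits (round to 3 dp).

2.171 bits

H = −Σ pᵢ log₂ pᵢ.
−0.09·log₂(0.09) = 0.3127
−0.24·log₂(0.24) = 0.4941
−0.29·log₂(0.29) = 0.5179
−0.28·log₂(0.28) = 0.5142
−0.10·log₂(0.10) = 0.3322
Sum ≈ 2.1711 → 2.171 bits.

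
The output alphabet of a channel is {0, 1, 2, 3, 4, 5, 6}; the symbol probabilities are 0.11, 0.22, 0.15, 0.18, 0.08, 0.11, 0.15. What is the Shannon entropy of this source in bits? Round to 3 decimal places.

H = −Σ pᵢ log₂ pᵢ.
−0.11·log₂(0.11) = 0.3503
−0.22·log₂(0.22) = 0.4806
−0.15·log₂(0.15) = 0.4105
−0.18·log₂(0.18) = 0.4453
−0.08·log₂(0.08) = 0.2915
−0.11·log₂(0.11) = 0.3503
−0.15·log₂(0.15) = 0.4105
Sum ≈ 2.7391 → 2.739 bits.

2.739 bits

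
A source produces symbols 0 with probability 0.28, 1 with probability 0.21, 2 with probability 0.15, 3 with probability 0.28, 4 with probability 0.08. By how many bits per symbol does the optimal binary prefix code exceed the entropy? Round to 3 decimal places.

Entropy H = −Σ p log₂ p ≈ 2.2033 bits.
Huffman merges: 2/25+3/20→23/100; 21/100+23/100→11/25; 7/25+7/25→14/25; 11/25+14/25→1. L = 223/100 ≈ 2.2300.
L − H = 2.2300 − 2.2033 = 0.027 bits.

0.027 bits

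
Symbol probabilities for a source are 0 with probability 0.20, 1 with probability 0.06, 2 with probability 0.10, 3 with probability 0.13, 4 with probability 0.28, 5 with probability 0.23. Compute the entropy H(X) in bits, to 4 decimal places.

H = −Σ pᵢ log₂ pᵢ.
−0.20·log₂(0.20) = 0.4644
−0.06·log₂(0.06) = 0.2435
−0.10·log₂(0.10) = 0.3322
−0.13·log₂(0.13) = 0.3826
−0.28·log₂(0.28) = 0.5142
−0.23·log₂(0.23) = 0.4877
Sum ≈ 2.4246 → 2.4246 bits.

2.4246 bits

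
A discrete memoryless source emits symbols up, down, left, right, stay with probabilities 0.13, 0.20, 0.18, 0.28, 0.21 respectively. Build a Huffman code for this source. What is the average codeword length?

Repeatedly combine the two least-probable nodes; the expected code length is the sum of the merged weights.
merge 13/100 + 9/50 → 31/100
merge 1/5 + 21/100 → 41/100
merge 7/25 + 31/100 → 59/100
merge 41/100 + 59/100 → 1
L = 31/100 + 41/100 + 59/100 + 1 = 231/100 = 2.31 bits/symbol.

2.31 bits/symbol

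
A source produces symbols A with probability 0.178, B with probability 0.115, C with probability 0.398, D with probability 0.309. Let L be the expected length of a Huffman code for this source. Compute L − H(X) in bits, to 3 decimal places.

0.040 bits

Entropy H = −Σ p log₂ p ≈ 1.8546 bits.
Huffman merges: 23/200+89/500→293/1000; 293/1000+309/1000→301/500; 199/500+301/500→1. L = 379/200 ≈ 1.8950.
L − H = 1.8950 − 1.8546 = 0.040 bits.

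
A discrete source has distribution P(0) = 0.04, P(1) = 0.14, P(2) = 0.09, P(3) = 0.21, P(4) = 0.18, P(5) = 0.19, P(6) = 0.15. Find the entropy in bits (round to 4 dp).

2.6794 bits

H = −Σ pᵢ log₂ pᵢ.
−0.04·log₂(0.04) = 0.1858
−0.14·log₂(0.14) = 0.3971
−0.09·log₂(0.09) = 0.3127
−0.21·log₂(0.21) = 0.4728
−0.18·log₂(0.18) = 0.4453
−0.19·log₂(0.19) = 0.4552
−0.15·log₂(0.15) = 0.4105
Sum ≈ 2.6794 → 2.6794 bits.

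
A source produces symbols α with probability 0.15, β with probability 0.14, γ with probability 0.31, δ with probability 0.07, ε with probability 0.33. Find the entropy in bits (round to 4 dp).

2.1278 bits

H = −Σ pᵢ log₂ pᵢ.
−0.15·log₂(0.15) = 0.4105
−0.14·log₂(0.14) = 0.3971
−0.31·log₂(0.31) = 0.5238
−0.07·log₂(0.07) = 0.2686
−0.33·log₂(0.33) = 0.5278
Sum ≈ 2.1278 → 2.1278 bits.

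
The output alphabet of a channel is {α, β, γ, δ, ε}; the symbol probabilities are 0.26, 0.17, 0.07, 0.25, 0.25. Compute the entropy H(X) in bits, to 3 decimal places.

2.208 bits

H = −Σ pᵢ log₂ pᵢ.
−0.26·log₂(0.26) = 0.5053
−0.17·log₂(0.17) = 0.4346
−0.07·log₂(0.07) = 0.2686
−0.25·log₂(0.25) = 0.5000
−0.25·log₂(0.25) = 0.5000
Sum ≈ 2.2084 → 2.208 bits.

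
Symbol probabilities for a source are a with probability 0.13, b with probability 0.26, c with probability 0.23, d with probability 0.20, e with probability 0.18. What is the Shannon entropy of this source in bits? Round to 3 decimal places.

H = −Σ pᵢ log₂ pᵢ.
−0.13·log₂(0.13) = 0.3826
−0.26·log₂(0.26) = 0.5053
−0.23·log₂(0.23) = 0.4877
−0.20·log₂(0.20) = 0.4644
−0.18·log₂(0.18) = 0.4453
Sum ≈ 2.2853 → 2.285 bits.

2.285 bits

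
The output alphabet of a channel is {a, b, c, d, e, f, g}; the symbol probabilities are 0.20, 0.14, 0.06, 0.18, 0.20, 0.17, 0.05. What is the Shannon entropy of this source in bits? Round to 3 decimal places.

2.665 bits

H = −Σ pᵢ log₂ pᵢ.
−0.20·log₂(0.20) = 0.4644
−0.14·log₂(0.14) = 0.3971
−0.06·log₂(0.06) = 0.2435
−0.18·log₂(0.18) = 0.4453
−0.20·log₂(0.20) = 0.4644
−0.17·log₂(0.17) = 0.4346
−0.05·log₂(0.05) = 0.2161
Sum ≈ 2.6654 → 2.665 bits.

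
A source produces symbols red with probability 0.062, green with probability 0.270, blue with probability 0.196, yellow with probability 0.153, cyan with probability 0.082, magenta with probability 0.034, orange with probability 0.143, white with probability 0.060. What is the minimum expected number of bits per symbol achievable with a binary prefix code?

Repeatedly combine the two least-probable nodes; the expected code length is the sum of the merged weights.
merge 17/500 + 3/50 → 47/500
merge 31/500 + 41/500 → 18/125
merge 47/500 + 143/1000 → 237/1000
merge 18/125 + 153/1000 → 297/1000
merge 49/250 + 237/1000 → 433/1000
merge 27/100 + 297/1000 → 567/1000
merge 433/1000 + 567/1000 → 1
L = 47/500 + 18/125 + 237/1000 + 297/1000 + 433/1000 + 567/1000 + 1 = 693/250 = 2.772 bits/symbol.

2.772 bits/symbol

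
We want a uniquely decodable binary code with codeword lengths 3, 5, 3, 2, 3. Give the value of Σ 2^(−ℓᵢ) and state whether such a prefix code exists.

0.65625; yes

With common denominator 2^5 = 32: Σ 2^(−ℓᵢ) = 4/32 + 1/32 + 4/32 + 8/32 + 4/32 = 21/32 = 0.65625.
Kraft's inequality requires Σ ≤ 1; here Σ = 0.65625 ≤ 1, so such a prefix code exists.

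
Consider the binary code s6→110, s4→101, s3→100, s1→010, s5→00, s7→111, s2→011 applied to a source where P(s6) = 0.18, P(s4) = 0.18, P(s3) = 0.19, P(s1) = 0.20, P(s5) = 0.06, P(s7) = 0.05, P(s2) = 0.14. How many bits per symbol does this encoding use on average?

2.94 bits/symbol

L̄ = Σ pᵢ·ℓᵢ = 0.18·3 + 0.18·3 + 0.19·3 + 0.20·3 + 0.06·2 + 0.05·3 + 0.14·3 = 2.94 bits/symbol.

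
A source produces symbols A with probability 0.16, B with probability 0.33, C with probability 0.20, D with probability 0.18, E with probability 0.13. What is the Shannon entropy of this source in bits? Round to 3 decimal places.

2.243 bits

H = −Σ pᵢ log₂ pᵢ.
−0.16·log₂(0.16) = 0.4230
−0.33·log₂(0.33) = 0.5278
−0.20·log₂(0.20) = 0.4644
−0.18·log₂(0.18) = 0.4453
−0.13·log₂(0.13) = 0.3826
Sum ≈ 2.2432 → 2.243 bits.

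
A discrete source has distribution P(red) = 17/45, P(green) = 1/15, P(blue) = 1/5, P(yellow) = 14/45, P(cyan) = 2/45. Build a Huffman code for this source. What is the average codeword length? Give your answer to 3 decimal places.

Repeatedly combine the two least-probable nodes; the expected code length is the sum of the merged weights.
merge 2/45 + 1/15 → 1/9
merge 1/9 + 1/5 → 14/45
merge 14/45 + 14/45 → 28/45
merge 17/45 + 28/45 → 1
L = 1/9 + 14/45 + 28/45 + 1 = 92/45 ≈ 2.044 bits/symbol.

2.044 bits/symbol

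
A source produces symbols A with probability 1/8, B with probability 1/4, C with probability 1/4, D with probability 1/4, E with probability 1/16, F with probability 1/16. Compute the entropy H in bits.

2.375 bits

Each probability is a power of 1/2, so log₂(1/p) is an integer.
H = Σ p·log₂(1/p) = 1/8·3 + 1/4·2 + 1/4·2 + 1/4·2 + 1/16·4 + 1/16·4 = 2.375 bits.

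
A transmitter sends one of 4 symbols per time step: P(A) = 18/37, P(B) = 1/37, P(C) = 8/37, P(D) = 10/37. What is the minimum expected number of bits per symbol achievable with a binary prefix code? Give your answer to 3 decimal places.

Repeatedly combine the two least-probable nodes; the expected code length is the sum of the merged weights.
merge 1/37 + 8/37 → 9/37
merge 9/37 + 10/37 → 19/37
merge 18/37 + 19/37 → 1
L = 9/37 + 19/37 + 1 = 65/37 ≈ 1.757 bits/symbol.

1.757 bits/symbol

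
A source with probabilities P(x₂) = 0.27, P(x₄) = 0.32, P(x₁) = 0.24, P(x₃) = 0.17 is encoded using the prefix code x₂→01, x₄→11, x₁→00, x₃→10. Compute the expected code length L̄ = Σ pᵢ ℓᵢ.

2 bits/symbol

L̄ = Σ pᵢ·ℓᵢ = 0.27·2 + 0.32·2 + 0.24·2 + 0.17·2 = 2 bits/symbol.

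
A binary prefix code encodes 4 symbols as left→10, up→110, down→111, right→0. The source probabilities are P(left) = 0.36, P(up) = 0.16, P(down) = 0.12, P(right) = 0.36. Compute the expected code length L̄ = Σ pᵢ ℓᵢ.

1.92 bits/symbol

L̄ = Σ pᵢ·ℓᵢ = 0.36·2 + 0.16·3 + 0.12·3 + 0.36·1 = 1.92 bits/symbol.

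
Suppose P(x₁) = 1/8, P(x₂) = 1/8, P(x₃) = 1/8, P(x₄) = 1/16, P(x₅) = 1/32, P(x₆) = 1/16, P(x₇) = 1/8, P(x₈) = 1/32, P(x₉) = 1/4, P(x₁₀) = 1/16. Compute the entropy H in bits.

Each probability is a power of 1/2, so log₂(1/p) is an integer.
H = Σ p·log₂(1/p) = 1/8·3 + 1/8·3 + 1/8·3 + 1/16·4 + 1/32·5 + 1/16·4 + 1/8·3 + 1/32·5 + 1/4·2 + 1/16·4 = 3.0625 bits.

3.0625 bits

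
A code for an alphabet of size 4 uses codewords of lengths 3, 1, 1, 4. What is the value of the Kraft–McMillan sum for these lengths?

1.1875

With common denominator 2^4 = 16: Σ 2^(−ℓᵢ) = 2/16 + 8/16 + 8/16 + 1/16 = 19/16 = 1.1875.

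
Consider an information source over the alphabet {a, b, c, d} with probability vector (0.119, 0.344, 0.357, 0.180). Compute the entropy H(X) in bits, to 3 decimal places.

1.871 bits

H = −Σ pᵢ log₂ pᵢ.
−0.119·log₂(0.119) = 0.3654
−0.344·log₂(0.344) = 0.5296
−0.357·log₂(0.357) = 0.5305
−0.180·log₂(0.180) = 0.4453
Sum ≈ 1.8709 → 1.871 bits.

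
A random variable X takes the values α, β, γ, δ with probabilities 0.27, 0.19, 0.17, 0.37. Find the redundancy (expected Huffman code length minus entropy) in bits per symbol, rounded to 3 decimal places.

Entropy H = −Σ p log₂ p ≈ 1.9306 bits.
Huffman merges: 17/100+19/100→9/25; 27/100+9/25→63/100; 37/100+63/100→1. L = 199/100 ≈ 1.9900.
L − H = 1.9900 − 1.9306 = 0.059 bits.

0.059 bits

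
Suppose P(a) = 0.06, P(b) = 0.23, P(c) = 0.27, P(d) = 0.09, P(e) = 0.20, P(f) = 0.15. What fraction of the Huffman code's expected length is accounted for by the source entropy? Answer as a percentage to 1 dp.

99.1%

Entropy H = −Σ p log₂ p ≈ 2.4288 bits.
Huffman merges: 3/50+9/100→3/20; 3/20+3/20→3/10; 1/5+23/100→43/100; 27/100+3/10→57/100; 43/100+57/100→1. L = 49/20 ≈ 2.4500.
Efficiency = H/L = 2.4288/2.4500 = 99.1%.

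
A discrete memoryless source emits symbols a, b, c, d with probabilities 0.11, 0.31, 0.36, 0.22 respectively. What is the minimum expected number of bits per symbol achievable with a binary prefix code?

1.97 bits/symbol

Repeatedly combine the two least-probable nodes; the expected code length is the sum of the merged weights.
merge 11/100 + 11/50 → 33/100
merge 31/100 + 33/100 → 16/25
merge 9/25 + 16/25 → 1
L = 33/100 + 16/25 + 1 = 197/100 = 1.97 bits/symbol.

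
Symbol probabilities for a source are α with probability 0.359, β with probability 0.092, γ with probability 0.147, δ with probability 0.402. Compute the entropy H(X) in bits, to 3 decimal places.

1.782 bits

H = −Σ pᵢ log₂ pᵢ.
−0.359·log₂(0.359) = 0.5306
−0.092·log₂(0.092) = 0.3167
−0.147·log₂(0.147) = 0.4066
−0.402·log₂(0.402) = 0.5285
Sum ≈ 1.7824 → 1.782 bits.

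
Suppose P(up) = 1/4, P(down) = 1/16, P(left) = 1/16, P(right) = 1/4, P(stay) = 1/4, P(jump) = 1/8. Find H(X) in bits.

Each probability is a power of 1/2, so log₂(1/p) is an integer.
H = Σ p·log₂(1/p) = 1/4·2 + 1/16·4 + 1/16·4 + 1/4·2 + 1/4·2 + 1/8·3 = 2.375 bits.

2.375 bits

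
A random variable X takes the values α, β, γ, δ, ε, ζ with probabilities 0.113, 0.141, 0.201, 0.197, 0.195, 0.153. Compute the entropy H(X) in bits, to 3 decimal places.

2.555 bits

H = −Σ pᵢ log₂ pᵢ.
−0.113·log₂(0.113) = 0.3555
−0.141·log₂(0.141) = 0.3985
−0.201·log₂(0.201) = 0.4653
−0.197·log₂(0.197) = 0.4617
−0.195·log₂(0.195) = 0.4599
−0.153·log₂(0.153) = 0.4144
Sum ≈ 2.5552 → 2.555 bits.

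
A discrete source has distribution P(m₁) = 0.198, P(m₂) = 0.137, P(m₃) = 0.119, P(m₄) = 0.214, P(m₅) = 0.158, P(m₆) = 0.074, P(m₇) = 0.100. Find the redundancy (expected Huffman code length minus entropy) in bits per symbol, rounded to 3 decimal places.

Entropy H = −Σ p log₂ p ≈ 2.7277 bits.
Huffman merges: 37/500+1/10→87/500; 119/1000+137/1000→32/125; 79/500+87/500→83/250; 99/500+107/500→103/250; 32/125+83/250→147/250; 103/250+147/250→1. L = 1381/500 ≈ 2.7620.
L − H = 2.7620 − 2.7277 = 0.034 bits.

0.034 bits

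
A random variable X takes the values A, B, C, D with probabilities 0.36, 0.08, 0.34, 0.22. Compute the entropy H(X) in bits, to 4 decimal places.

1.8319 bits

H = −Σ pᵢ log₂ pᵢ.
−0.36·log₂(0.36) = 0.5306
−0.08·log₂(0.08) = 0.2915
−0.34·log₂(0.34) = 0.5292
−0.22·log₂(0.22) = 0.4806
Sum ≈ 1.8319 → 1.8319 bits.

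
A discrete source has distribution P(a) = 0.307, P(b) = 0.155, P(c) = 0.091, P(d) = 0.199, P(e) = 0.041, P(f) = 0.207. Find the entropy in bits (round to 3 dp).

2.377 bits

H = −Σ pᵢ log₂ pᵢ.
−0.307·log₂(0.307) = 0.5230
−0.155·log₂(0.155) = 0.4169
−0.091·log₂(0.091) = 0.3147
−0.199·log₂(0.199) = 0.4635
−0.041·log₂(0.041) = 0.1889
−0.207·log₂(0.207) = 0.4704
Sum ≈ 2.3774 → 2.377 bits.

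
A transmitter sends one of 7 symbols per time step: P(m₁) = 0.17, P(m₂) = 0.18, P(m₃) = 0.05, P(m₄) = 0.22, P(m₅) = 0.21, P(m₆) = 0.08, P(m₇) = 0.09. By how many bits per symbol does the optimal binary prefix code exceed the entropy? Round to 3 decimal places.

Entropy H = −Σ p log₂ p ≈ 2.6535 bits.
Huffman merges: 1/20+2/25→13/100; 9/100+13/100→11/50; 17/100+9/50→7/20; 21/100+11/50→43/100; 11/50+7/20→57/100; 43/100+57/100→1. L = 27/10 ≈ 2.7000.
L − H = 2.7000 − 2.6535 = 0.046 bits.

0.046 bits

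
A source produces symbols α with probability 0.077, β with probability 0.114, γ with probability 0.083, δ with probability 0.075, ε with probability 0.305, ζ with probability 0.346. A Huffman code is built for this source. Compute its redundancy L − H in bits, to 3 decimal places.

Entropy H = −Σ p log₂ p ≈ 2.2726 bits.
Huffman merges: 3/40+77/1000→19/125; 83/1000+57/500→197/1000; 19/125+197/1000→349/1000; 61/200+173/500→651/1000; 349/1000+651/1000→1. L = 2349/1000 ≈ 2.3490.
L − H = 2.3490 − 2.2726 = 0.076 bits.

0.076 bits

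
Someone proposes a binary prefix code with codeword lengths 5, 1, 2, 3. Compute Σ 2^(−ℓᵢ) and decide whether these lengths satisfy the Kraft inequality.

With common denominator 2^5 = 32: Σ 2^(−ℓᵢ) = 1/32 + 16/32 + 8/32 + 4/32 = 29/32 = 0.90625.
Kraft's inequality requires Σ ≤ 1; here Σ = 0.90625 ≤ 1, so such a prefix code exists.

0.90625; yes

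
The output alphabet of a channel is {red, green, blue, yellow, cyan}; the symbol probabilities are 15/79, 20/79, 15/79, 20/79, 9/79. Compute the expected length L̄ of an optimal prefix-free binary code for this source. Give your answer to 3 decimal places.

2.304 bits/symbol

Repeatedly combine the two least-probable nodes; the expected code length is the sum of the merged weights.
merge 9/79 + 15/79 → 24/79
merge 15/79 + 20/79 → 35/79
merge 20/79 + 24/79 → 44/79
merge 35/79 + 44/79 → 1
L = 24/79 + 35/79 + 44/79 + 1 = 182/79 ≈ 2.304 bits/symbol.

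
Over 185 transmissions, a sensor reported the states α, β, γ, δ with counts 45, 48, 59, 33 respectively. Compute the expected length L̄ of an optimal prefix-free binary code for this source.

2 bits/symbol

Probabilities are the counts divided by 185.
Repeatedly combine the two least-probable nodes; the expected code length is the sum of the merged weights.
merge 33/185 + 9/37 → 78/185
merge 48/185 + 59/185 → 107/185
merge 78/185 + 107/185 → 1
L = 78/185 + 107/185 + 1 = 2 bits/symbol.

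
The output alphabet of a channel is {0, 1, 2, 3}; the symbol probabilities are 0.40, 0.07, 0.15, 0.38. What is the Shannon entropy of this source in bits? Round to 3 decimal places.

H = −Σ pᵢ log₂ pᵢ.
−0.40·log₂(0.40) = 0.5288
−0.07·log₂(0.07) = 0.2686
−0.15·log₂(0.15) = 0.4105
−0.38·log₂(0.38) = 0.5305
Sum ≈ 1.7383 → 1.738 bits.

1.738 bits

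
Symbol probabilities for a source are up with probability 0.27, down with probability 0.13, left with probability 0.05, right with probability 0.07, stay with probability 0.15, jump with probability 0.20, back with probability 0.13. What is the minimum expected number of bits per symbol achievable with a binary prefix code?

Repeatedly combine the two least-probable nodes; the expected code length is the sum of the merged weights.
merge 1/20 + 7/100 → 3/25
merge 3/25 + 13/100 → 1/4
merge 13/100 + 3/20 → 7/25
merge 1/5 + 1/4 → 9/20
merge 27/100 + 7/25 → 11/20
merge 9/20 + 11/20 → 1
L = 3/25 + 1/4 + 7/25 + 9/20 + 11/20 + 1 = 53/20 = 2.65 bits/symbol.

2.65 bits/symbol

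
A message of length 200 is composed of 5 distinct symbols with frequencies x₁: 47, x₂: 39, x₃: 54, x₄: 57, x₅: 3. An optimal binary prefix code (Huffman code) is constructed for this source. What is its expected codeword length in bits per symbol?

2.21 bits/symbol

Probabilities are the counts divided by 200.
Repeatedly combine the two least-probable nodes; the expected code length is the sum of the merged weights.
merge 3/200 + 39/200 → 21/100
merge 21/100 + 47/200 → 89/200
merge 27/100 + 57/200 → 111/200
merge 89/200 + 111/200 → 1
L = 21/100 + 89/200 + 111/200 + 1 = 221/100 = 2.21 bits/symbol.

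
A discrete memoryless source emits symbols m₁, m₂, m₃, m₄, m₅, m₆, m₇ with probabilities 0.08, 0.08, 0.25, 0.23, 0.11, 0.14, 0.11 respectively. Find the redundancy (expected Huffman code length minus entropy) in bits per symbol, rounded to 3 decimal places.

0.012 bits

Entropy H = −Σ p log₂ p ≈ 2.6684 bits.
Huffman merges: 2/25+2/25→4/25; 11/100+11/100→11/50; 7/50+4/25→3/10; 11/50+23/100→9/20; 1/4+3/10→11/20; 9/20+11/20→1. L = 67/25 ≈ 2.6800.
L − H = 2.6800 − 2.6684 = 0.012 bits.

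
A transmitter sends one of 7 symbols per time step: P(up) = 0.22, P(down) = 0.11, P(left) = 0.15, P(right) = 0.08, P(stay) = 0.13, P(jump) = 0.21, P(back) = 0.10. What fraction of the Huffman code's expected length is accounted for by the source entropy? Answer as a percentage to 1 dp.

Entropy H = −Σ p log₂ p ≈ 2.7206 bits.
Huffman merges: 2/25+1/10→9/50; 11/100+13/100→6/25; 3/20+9/50→33/100; 21/100+11/50→43/100; 6/25+33/100→57/100; 43/100+57/100→1. L = 11/4 ≈ 2.7500.
Efficiency = H/L = 2.7206/2.7500 = 98.9%.

98.9%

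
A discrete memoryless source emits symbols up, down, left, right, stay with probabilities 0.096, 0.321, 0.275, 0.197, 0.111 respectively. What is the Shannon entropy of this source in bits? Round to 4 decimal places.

H = −Σ pᵢ log₂ pᵢ.
−0.096·log₂(0.096) = 0.3246
−0.321·log₂(0.321) = 0.5262
−0.275·log₂(0.275) = 0.5122
−0.197·log₂(0.197) = 0.4617
−0.111·log₂(0.111) = 0.3520
Sum ≈ 2.1767 → 2.1767 bits.

2.1767 bits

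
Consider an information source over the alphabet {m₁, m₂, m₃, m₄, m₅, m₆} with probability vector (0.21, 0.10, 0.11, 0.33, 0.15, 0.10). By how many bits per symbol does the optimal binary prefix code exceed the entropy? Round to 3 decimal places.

Entropy H = −Σ p log₂ p ≈ 2.4259 bits.
Huffman merges: 1/10+1/10→1/5; 11/100+3/20→13/50; 1/5+21/100→41/100; 13/50+33/100→59/100; 41/100+59/100→1. L = 123/50 ≈ 2.4600.
L − H = 2.4600 − 2.4259 = 0.034 bits.

0.034 bits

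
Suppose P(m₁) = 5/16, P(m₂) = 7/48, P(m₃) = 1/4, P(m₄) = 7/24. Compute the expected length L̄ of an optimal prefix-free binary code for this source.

2 bits/symbol

Repeatedly combine the two least-probable nodes; the expected code length is the sum of the merged weights.
merge 7/48 + 1/4 → 19/48
merge 7/24 + 5/16 → 29/48
merge 19/48 + 29/48 → 1
L = 19/48 + 29/48 + 1 = 2 bits/symbol.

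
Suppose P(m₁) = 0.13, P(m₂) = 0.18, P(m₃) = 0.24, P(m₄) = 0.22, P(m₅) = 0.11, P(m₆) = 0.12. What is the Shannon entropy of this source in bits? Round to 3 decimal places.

H = −Σ pᵢ log₂ pᵢ.
−0.13·log₂(0.13) = 0.3826
−0.18·log₂(0.18) = 0.4453
−0.24·log₂(0.24) = 0.4941
−0.22·log₂(0.22) = 0.4806
−0.11·log₂(0.11) = 0.3503
−0.12·log₂(0.12) = 0.3671
Sum ≈ 2.5200 → 2.520 bits.

2.520 bits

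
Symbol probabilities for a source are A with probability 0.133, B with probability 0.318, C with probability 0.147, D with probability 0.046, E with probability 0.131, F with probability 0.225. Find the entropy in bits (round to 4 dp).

2.3920 bits

H = −Σ pᵢ log₂ pᵢ.
−0.133·log₂(0.133) = 0.3871
−0.318·log₂(0.318) = 0.5256
−0.147·log₂(0.147) = 0.4066
−0.046·log₂(0.046) = 0.2043
−0.131·log₂(0.131) = 0.3841
−0.225·log₂(0.225) = 0.4842
Sum ≈ 2.3920 → 2.3920 bits.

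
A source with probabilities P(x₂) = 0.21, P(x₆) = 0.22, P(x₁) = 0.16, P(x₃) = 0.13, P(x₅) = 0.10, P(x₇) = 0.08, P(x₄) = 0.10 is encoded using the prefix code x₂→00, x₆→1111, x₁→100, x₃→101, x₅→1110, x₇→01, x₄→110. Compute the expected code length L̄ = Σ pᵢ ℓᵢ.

L̄ = Σ pᵢ·ℓᵢ = 0.21·2 + 0.22·4 + 0.16·3 + 0.13·3 + 0.10·4 + 0.08·2 + 0.10·3 = 3.03 bits/symbol.

3.03 bits/symbol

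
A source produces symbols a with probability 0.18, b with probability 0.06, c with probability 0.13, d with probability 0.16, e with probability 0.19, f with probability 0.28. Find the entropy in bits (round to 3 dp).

2.464 bits

H = −Σ pᵢ log₂ pᵢ.
−0.18·log₂(0.18) = 0.4453
−0.06·log₂(0.06) = 0.2435
−0.13·log₂(0.13) = 0.3826
−0.16·log₂(0.16) = 0.4230
−0.19·log₂(0.19) = 0.4552
−0.28·log₂(0.28) = 0.5142
Sum ≈ 2.4639 → 2.464 bits.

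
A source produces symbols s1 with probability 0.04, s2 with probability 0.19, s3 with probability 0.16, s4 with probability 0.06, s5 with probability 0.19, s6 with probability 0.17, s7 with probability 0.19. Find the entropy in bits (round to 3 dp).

2.653 bits

H = −Σ pᵢ log₂ pᵢ.
−0.04·log₂(0.04) = 0.1858
−0.19·log₂(0.19) = 0.4552
−0.16·log₂(0.16) = 0.4230
−0.06·log₂(0.06) = 0.2435
−0.19·log₂(0.19) = 0.4552
−0.17·log₂(0.17) = 0.4346
−0.19·log₂(0.19) = 0.4552
Sum ≈ 2.6526 → 2.653 bits.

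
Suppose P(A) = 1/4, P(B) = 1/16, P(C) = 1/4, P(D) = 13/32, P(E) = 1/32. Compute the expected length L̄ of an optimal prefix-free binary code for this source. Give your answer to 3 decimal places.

Repeatedly combine the two least-probable nodes; the expected code length is the sum of the merged weights.
merge 1/32 + 1/16 → 3/32
merge 3/32 + 1/4 → 11/32
merge 1/4 + 11/32 → 19/32
merge 13/32 + 19/32 → 1
L = 3/32 + 11/32 + 19/32 + 1 = 65/32 ≈ 2.031 bits/symbol.

2.031 bits/symbol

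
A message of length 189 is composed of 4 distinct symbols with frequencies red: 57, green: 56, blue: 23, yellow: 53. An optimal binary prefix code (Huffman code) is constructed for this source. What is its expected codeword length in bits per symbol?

2 bits/symbol

Probabilities are the counts divided by 189.
Repeatedly combine the two least-probable nodes; the expected code length is the sum of the merged weights.
merge 23/189 + 53/189 → 76/189
merge 8/27 + 19/63 → 113/189
merge 76/189 + 113/189 → 1
L = 76/189 + 113/189 + 1 = 2 bits/symbol.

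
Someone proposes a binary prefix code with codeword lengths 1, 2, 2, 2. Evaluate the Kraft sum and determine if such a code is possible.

1.25; no

With common denominator 2^2 = 4: Σ 2^(−ℓᵢ) = 2/4 + 1/4 + 1/4 + 1/4 = 5/4 = 1.25.
Kraft's inequality requires Σ ≤ 1; here Σ = 1.25 > 1, so no such prefix code exists.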